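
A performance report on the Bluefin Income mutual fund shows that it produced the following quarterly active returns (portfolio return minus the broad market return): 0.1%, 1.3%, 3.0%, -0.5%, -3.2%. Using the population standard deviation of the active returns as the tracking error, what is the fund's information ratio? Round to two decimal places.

Mean return μ = 0.70 / 5 = 0.1400%
Σ(r − μ)² = 21.0920; population σ = √(21.0920/5) = 2.0539%
IR = μ / tracking error = 0.1400 / 2.0539 = 0.0682

0.07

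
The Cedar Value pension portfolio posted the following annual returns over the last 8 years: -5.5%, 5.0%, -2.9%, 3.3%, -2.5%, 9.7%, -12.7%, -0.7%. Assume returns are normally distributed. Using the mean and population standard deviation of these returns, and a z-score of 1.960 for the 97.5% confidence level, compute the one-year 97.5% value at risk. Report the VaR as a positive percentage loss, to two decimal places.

Mean return r̄ = -6.30 / 8 = -0.7875%
Population std dev = √[331.7088 / 8] = 6.4392%
VaR = −(r̄ − z·σ) = −(-0.7875 − 1.960 × 6.4392) = −(-13.4083) = 13.4083%

13.41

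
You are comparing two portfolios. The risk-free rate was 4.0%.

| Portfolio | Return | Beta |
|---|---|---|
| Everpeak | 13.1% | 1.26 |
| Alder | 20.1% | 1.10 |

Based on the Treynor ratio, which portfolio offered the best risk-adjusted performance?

Everpeak: Treynor = (13.1% − 4.0%) / 1.26 = 7.222
Alder: Treynor = (20.1% − 4.0%) / 1.10 = 14.636
Highest: Alder (14.636).

Alder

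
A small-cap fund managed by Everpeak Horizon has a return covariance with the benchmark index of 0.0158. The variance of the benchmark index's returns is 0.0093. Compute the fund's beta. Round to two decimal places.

β = Cov(Rp, Rm) / Var(Rm) = 0.0158 / 0.0093 = 1.6989

1.70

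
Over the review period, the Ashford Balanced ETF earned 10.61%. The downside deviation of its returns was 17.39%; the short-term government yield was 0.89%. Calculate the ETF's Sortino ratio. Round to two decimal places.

Sortino = (Rp − Rf) / σd = (10.61% − 0.89%) / 17.39% = 9.72% / 17.39% = 0.5589

0.56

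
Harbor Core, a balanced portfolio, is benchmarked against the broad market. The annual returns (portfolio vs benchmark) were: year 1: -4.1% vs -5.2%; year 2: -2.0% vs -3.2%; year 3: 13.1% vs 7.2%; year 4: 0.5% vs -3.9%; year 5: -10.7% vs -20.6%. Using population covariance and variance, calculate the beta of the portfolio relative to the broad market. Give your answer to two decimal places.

0.82

r̄p = -0.6400%,  r̄m = -5.1400%
Cov = Σ(rp − r̄p)(rm − r̄m) / 5 = 64.8124
Var(rm) = Σ(rm − r̄m)² / 5 = 79.3184
β = Cov / Var = 64.8124 / 79.3184 = 0.8171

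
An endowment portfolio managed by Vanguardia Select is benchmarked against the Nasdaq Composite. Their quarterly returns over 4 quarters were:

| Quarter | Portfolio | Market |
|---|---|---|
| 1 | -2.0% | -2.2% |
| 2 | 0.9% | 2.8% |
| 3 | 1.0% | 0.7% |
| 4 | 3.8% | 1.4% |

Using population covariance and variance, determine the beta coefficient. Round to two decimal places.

r̄p = 0.9250%,  r̄m = 0.6750%
Cov = Σ(rp − r̄p)(rm − r̄m) / 4 = 2.6106
Var(rm) = Σ(rm − r̄m)² / 4 = 3.3269
β = Cov / Var = 2.6106 / 3.3269 = 0.7847

0.78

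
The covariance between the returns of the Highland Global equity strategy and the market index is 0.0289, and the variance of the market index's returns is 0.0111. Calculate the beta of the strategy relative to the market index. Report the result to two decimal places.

β = Cov(Rp, Rm) / Var(Rm) = 0.0289 / 0.0111 = 2.6036

2.60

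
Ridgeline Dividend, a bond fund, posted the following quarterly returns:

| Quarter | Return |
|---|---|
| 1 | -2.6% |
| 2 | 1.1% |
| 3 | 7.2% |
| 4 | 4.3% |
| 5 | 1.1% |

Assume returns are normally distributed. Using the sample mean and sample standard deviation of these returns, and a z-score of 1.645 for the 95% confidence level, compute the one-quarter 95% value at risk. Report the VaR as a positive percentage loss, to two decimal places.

r̄ = (-2.6 + 1.1 + 7.2 + 4.3 + 1.1) / 5 = 2.2200%
Σ(r − r̄)² = (-2.6 − 2.2200)² + (1.1 − 2.2200)² + … = 54.8680
sample σ = √(54.8680 / 4) = √13.7170 = 3.7036%
VaR = −(r̄ − z·σ) = −(2.2200 − 1.645 × 3.7036) = −(-3.8724) = 3.8724%

3.87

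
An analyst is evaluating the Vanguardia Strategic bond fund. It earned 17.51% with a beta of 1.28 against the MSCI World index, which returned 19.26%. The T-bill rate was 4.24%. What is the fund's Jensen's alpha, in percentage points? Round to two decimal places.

-5.96

CAPM expected return = Rf + β(Rm − Rf) = 4.24% + 1.28 × (19.26% − 4.24%) = 4.24 + 1.28 × 15.02 = 23.4656%
Jensen's α = Rp − E[R] = 17.51% − 23.4656% = -5.9556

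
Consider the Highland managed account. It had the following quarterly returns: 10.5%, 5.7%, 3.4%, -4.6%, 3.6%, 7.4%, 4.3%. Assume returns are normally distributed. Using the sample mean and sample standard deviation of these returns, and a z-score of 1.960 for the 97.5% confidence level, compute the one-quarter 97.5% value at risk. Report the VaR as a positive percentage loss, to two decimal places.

4.81

r̄ = (10.5 + 5.7 + 3.4 − 4.6 + 3.6 + 7.4 + 4.3) / 7 = 4.3286%
Σ(r − r̄)² = (10.5 − 4.3286)² + (5.7 − 4.3286)² + (3.4 − 4.3286)² + … = 130.5143
σ = √[130.5143 / 6] = 4.6639%
VaR = −(r̄ − z·σ) = −(4.3286 − 1.960 × 4.6639) = −(-4.8126) = 4.8126%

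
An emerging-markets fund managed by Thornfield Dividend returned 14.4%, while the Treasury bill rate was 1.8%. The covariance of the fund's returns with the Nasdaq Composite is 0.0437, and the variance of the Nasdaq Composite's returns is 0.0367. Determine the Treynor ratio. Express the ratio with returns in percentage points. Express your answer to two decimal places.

10.58

β = Cov / Var = 0.0437 / 0.0367 = 1.1907
Treynor = (Rp − Rf) / β = (14.4% − 1.8%) / 1.1907 = 12.60 / 1.1907 = 10.5820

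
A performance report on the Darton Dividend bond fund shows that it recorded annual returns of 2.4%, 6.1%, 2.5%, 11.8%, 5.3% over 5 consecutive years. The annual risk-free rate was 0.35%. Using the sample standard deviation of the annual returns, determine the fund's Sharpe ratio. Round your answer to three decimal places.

Mean return μ = 28.10 / 5 = 5.6200%
Σ(r − μ)² = 58.6280; sample σ = √(58.6280/4) = 3.8284%
Sharpe = (μ − rf) / σ = (5.6200 − 0.35) / 3.8284 = 5.2700 / 3.8284 = 1.3766

1.377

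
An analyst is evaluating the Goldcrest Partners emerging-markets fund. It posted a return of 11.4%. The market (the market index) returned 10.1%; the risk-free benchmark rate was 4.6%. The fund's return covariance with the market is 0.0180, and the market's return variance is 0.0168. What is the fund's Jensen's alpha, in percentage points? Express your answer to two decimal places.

β = Cov / Var = 0.0180 / 0.0168 = 1.0714
E[R] = Rf + β(Rm − Rf) = 4.6% + 1.0714 × (10.1% − 4.6%) = 10.4927%
α = Rp − E[R] = 11.4% − 10.4927% = 0.9073

0.91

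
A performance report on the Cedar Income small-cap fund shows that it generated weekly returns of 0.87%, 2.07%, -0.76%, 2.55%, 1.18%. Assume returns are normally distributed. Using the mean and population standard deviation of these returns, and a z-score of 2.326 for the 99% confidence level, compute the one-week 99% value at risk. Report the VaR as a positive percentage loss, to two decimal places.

Mean return r̄ = 5.910 / 5 = 1.1820%
Population σ = √[Σ(r − r̄)² / 5] = √[6.5287 / 5] = √1.3057 = 1.1427%
VaR = −(r̄ − z·σ) = −(1.1820 − 2.326 × 1.1427) = −(-1.4759) = 1.4759%

1.48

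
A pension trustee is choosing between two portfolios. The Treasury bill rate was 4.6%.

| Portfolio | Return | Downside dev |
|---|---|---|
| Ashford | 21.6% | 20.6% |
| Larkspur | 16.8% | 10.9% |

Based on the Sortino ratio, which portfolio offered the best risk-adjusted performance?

Larkspur

Ashford: Sortino ratio = (21.6% − 4.6%) / 20.6% = 0.825
Larkspur: Sortino ratio = (16.8% − 4.6%) / 10.9% = 1.119
Highest: Larkspur (1.119).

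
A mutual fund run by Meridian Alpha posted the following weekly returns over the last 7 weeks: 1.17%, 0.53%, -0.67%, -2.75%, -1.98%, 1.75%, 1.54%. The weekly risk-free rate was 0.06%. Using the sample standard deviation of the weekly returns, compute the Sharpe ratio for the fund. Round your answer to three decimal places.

-0.067

Mean return r̄ = -0.410 / 7 = -0.0586%
Σ(r − r̄)² = 18.9917; sample σ = √(18.9917/6) = 1.7791%
Sharpe = (r̄ − rf) / σ = (-0.0586 − 0.06) / 1.7791 = -0.1186 / 1.7791 = -0.0667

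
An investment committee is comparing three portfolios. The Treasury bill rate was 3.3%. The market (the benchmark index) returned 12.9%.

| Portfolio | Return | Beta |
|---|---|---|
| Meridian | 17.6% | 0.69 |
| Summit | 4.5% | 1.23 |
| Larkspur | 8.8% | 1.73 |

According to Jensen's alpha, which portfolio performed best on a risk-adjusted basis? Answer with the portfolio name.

Meridian: α = 17.6% − [3.3% + 0.69 × (12.9% − 3.3%)] = 7.676
Summit: α = 4.5% − [3.3% + 1.23 × (12.9% − 3.3%)] = -10.608
Larkspur: α = 8.8% − [3.3% + 1.73 × (12.9% − 3.3%)] = -11.108
Highest: Meridian (7.676).

Meridian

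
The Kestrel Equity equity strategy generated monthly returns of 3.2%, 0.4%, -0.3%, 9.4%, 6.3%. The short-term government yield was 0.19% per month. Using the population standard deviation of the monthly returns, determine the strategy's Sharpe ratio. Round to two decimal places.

r̄ = (3.2 + 0.4 − 0.3 + 9.4 + 6.3) / 5 = 19.00 / 5 = 3.8000%
Σ(r − r̄)² = (3.2 − 3.8000)² + (0.4 − 3.8000)² + … = 66.3400
σ = √[66.3400 / 5] = 3.6425%
Sharpe = (r̄ − rf) / σ = (3.8000 − 0.19) / 3.6425 = 3.6100 / 3.6425 = 0.9911

0.99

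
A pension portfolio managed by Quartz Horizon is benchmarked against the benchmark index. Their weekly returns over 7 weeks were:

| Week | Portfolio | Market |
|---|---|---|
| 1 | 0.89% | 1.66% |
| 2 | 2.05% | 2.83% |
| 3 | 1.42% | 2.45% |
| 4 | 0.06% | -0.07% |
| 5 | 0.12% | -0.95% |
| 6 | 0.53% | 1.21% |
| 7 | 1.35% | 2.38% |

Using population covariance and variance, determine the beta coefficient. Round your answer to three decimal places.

0.486

r̄p = 0.9171%,  r̄m = 1.3586%
Cov = Σ(rp − r̄p)(rm − r̄m) / 7 = 0.8246
Var(rm) = Σ(rm − r̄m)² / 7 = 1.6976
β = Cov / Var = 0.8246 / 1.6976 = 0.4857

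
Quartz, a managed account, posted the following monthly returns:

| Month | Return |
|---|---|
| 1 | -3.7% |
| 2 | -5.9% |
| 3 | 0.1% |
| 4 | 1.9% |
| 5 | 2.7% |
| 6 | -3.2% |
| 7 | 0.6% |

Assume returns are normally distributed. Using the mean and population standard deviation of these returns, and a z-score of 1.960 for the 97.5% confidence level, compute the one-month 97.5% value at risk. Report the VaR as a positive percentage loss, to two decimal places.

Mean return r̄ = -7.50 / 7 = -1.0714%
Σ(r − r̄)² = (-3.7 − (-1.0714))² + (-5.9 − (-1.0714))² + (0.1 − (-1.0714))² + … = 61.9743
σ = √[61.9743 / 7] = 2.9755%
VaR = −(r̄ − z·σ) = −(-1.0714 − 1.960 × 2.9755) = −(-6.9034) = 6.9034%

6.90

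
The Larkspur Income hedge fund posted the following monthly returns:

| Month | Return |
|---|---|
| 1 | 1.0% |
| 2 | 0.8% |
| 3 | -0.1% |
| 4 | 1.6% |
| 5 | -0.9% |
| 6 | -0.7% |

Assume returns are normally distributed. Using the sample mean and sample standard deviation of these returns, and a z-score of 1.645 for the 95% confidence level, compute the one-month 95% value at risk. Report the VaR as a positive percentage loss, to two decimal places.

1.37

Mean return r̄ = 1.70 / 6 = 0.2833%
Σ(r − r̄)² = (1 − 0.2833)² + (0.8 − 0.2833)² + … = 5.0283
σ = √[5.0283 / 5] = 1.0028%
VaR = −(r̄ − z·σ) = −(0.2833 − 1.645 × 1.0028) = −(-1.3663) = 1.3663%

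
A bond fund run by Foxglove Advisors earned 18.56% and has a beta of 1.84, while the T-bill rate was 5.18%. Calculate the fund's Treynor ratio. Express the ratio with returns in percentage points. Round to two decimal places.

Treynor = (Rp − Rf) / β = (18.56% − 5.18%) / 1.84 = 13.38 / 1.84 = 7.2717

7.27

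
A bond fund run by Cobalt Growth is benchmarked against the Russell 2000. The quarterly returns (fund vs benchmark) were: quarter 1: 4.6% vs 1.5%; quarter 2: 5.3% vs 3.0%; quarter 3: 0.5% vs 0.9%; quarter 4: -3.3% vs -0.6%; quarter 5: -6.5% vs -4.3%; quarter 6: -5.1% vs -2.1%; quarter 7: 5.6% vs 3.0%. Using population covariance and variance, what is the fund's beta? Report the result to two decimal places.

r̄p = 0.1571%,  r̄m = 0.2000%
Cov = Σ(rp − r̄p)(rm − r̄m) / 7 = 11.4957
Var(rm) = Σ(rm − r̄m)² / 7 = 6.2914
β = Cov / Var = 11.4957 / 6.2914 = 1.8272

1.83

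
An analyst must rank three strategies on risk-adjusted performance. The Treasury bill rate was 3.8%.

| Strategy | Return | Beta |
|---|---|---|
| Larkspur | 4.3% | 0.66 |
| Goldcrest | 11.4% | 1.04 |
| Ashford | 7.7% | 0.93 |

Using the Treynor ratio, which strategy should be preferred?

Larkspur: Treynor = (4.3% − 3.8%) / 0.66 = 0.758
Goldcrest: Treynor = (11.4% − 3.8%) / 1.04 = 7.308
Ashford: Treynor = (7.7% − 3.8%) / 0.93 = 4.194
Highest: Goldcrest (7.308).

Goldcrest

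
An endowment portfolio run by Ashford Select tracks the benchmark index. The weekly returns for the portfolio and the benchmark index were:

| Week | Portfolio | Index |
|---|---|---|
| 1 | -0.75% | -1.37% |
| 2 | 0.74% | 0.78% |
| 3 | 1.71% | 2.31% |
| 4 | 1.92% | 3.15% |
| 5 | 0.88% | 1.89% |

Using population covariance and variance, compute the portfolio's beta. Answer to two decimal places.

0.59

r̄p = 0.9000%,  r̄m = 1.3520%
Cov = Σ(rp − r̄p)(rm − r̄m) / 5 = 1.4364
Var(rm) = Σ(rm − r̄m)² / 5 = 2.4353
β = Cov / Var = 1.4364 / 2.4353 = 0.5898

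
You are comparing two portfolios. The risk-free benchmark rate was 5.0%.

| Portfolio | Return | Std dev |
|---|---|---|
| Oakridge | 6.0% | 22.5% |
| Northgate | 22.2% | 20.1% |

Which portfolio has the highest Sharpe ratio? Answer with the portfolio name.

Oakridge: Sharpe ratio = (6.0% − 5.0%) / 22.5% = 0.044
Northgate: Sharpe ratio = (22.2% − 5.0%) / 20.1% = 0.856
Highest: Northgate (0.856).

Northgate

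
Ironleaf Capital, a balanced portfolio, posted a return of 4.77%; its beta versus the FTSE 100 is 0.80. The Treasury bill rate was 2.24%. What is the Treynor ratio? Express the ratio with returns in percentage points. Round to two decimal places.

3.16

Treynor = (Rp − Rf) / β = (4.77% − 2.24%) / 0.80 = 2.53 / 0.80 = 3.1625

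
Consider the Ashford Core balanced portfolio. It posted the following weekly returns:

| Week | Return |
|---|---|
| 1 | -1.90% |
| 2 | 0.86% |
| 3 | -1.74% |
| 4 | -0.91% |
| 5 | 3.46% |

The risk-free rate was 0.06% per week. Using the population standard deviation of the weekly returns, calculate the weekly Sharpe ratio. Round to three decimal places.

-0.053

r̄ = (-1.9 + 0.86 − 1.74 − 0.91 + 3.46) / 5 = -0.0460%
Σ(r − r̄)² = 20.1663; population σ = √(20.1663/5) = 2.0083%
Sharpe = (r̄ − rf) / σ = (-0.0460 − 0.06) / 2.0083 = -0.1060 / 2.0083 = -0.0528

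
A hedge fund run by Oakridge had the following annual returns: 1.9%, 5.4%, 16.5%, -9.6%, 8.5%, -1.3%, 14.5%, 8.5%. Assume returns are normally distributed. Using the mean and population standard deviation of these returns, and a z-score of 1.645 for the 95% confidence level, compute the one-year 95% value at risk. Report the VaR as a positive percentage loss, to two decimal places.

7.55

Mean return r̄ = 44.40 / 8 = 5.5500%
Population std dev = √[507.2000 / 8] = 7.9624%
VaR = −(r̄ − z·σ) = −(5.5500 − 1.645 × 7.9624) = −(-7.5481) = 7.5481%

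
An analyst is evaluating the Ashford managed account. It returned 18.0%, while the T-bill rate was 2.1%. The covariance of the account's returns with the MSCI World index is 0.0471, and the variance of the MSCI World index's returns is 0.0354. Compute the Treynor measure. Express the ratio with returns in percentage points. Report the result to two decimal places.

11.95

β = Cov / Var = 0.0471 / 0.0354 = 1.3305
Treynor = (Rp − Rf) / β = (18.0% − 2.1%) / 1.3305 = 15.90 / 1.3305 = 11.9504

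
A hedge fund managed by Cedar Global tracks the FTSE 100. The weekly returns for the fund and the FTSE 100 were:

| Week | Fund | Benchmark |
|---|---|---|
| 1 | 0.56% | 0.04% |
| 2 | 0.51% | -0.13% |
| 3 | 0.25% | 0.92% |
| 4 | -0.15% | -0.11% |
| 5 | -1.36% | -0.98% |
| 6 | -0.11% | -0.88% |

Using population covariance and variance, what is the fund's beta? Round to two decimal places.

r̄p = -0.0500%,  r̄m = -0.1900%
Cov = Σ(rp − r̄p)(rm − r̄m) / 6 = 0.2625
Var(rm) = Σ(rm − r̄m)² / 6 = 0.3992
β = Cov / Var = 0.2625 / 0.3992 = 0.6576

0.66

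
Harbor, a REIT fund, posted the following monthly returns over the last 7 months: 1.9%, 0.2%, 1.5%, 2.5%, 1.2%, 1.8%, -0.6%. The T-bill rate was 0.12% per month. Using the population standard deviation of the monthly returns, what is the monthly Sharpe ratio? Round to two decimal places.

1.10

μ = (1.9 + 0.2 + 1.5 + 2.5 + 1.2 + 1.8 − 0.6) / 7 = 1.2143%
Population std dev = √[6.8686 / 7] = 0.9906%
Sharpe = (μ − rf) / σ = (1.2143 − 0.12) / 0.9906 = 1.0943 / 0.9906 = 1.1047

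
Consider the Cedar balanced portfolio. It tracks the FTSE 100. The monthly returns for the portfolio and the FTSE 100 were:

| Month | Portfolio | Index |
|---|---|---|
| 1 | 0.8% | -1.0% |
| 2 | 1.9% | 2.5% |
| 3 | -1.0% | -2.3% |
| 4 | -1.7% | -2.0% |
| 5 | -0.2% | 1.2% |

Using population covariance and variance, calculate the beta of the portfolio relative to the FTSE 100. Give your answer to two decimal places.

r̄p = -0.0400%,  r̄m = -0.3200%
Cov = Σ(rp − r̄p)(rm − r̄m) / 5 = 1.8692
Var(rm) = Σ(rm − r̄m)² / 5 = 3.4936
β = Cov / Var = 1.8692 / 3.4936 = 0.5350

0.54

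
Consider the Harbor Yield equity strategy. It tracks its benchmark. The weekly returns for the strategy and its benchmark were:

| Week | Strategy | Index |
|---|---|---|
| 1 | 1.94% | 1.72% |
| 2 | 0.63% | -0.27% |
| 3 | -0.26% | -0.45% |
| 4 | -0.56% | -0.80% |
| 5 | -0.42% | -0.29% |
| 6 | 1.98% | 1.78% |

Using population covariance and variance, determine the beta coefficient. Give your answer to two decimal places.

r̄p = 0.5517%,  r̄m = 0.2817%
Cov = Σ(rp − r̄p)(rm − r̄m) / 6 = 1.0743
Var(rm) = Σ(rm − r̄m)² / 6 = 1.1084
β = Cov / Var = 1.0743 / 1.1084 = 0.9692

0.97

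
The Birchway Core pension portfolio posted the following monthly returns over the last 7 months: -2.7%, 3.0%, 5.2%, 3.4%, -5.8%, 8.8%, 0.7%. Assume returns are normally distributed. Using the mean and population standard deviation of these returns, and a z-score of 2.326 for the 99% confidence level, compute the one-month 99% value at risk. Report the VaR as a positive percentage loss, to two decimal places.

r̄ = (-2.7 + 3 + 5.2 + 3.4 − 5.8 + 8.8 + 0.7) / 7 = 12.60 / 7 = 1.8000%
Σ(r − r̄)² = (-2.7 − 1.8000)² + (3 − 1.8000)² + (5.2 − 1.8000)² + … = 143.7800
σ = √[143.7800 / 7] = 4.5321%
VaR = −(r̄ − z·σ) = −(1.8000 − 2.326 × 4.5321) = −(-8.7417) = 8.7417%

8.74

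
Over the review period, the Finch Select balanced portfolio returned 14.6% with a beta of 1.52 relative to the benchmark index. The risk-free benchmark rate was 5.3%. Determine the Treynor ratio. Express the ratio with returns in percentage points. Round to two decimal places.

6.12

Treynor = (Rp − Rf) / β = (14.6% − 5.3%) / 1.52 = 9.30 / 1.52 = 6.1184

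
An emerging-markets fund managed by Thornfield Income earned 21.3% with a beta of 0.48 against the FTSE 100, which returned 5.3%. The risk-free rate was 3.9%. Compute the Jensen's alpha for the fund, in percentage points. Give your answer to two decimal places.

16.73

CAPM expected return = Rf + β(Rm − Rf) = 3.9% + 0.48 × (5.3% − 3.9%) = 3.9 + 0.48 × 1.40 = 4.5720%
Jensen's α = Rp − E[R] = 21.3% − 4.5720% = 16.7280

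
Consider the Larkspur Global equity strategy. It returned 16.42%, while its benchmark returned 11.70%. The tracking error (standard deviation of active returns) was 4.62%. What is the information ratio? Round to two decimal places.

IR = (Rp − Rb) / TE = (16.42% − 11.70%) / 4.62% = 4.72% / 4.62% = 1.0216

1.02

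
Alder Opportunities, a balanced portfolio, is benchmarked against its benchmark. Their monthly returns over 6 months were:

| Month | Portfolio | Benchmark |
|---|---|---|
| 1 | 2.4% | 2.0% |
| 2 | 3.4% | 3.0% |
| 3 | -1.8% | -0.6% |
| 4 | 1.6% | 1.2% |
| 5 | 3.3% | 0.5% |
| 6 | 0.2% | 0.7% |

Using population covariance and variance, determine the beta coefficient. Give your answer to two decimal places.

1.21

r̄p = 1.5167%,  r̄m = 1.1333%
Cov = Σ(rp − r̄p)(rm − r̄m) / 6 = 1.5794
Var(rm) = Σ(rm − r̄m)² / 6 = 1.3056
β = Cov / Var = 1.5794 / 1.3056 = 1.2097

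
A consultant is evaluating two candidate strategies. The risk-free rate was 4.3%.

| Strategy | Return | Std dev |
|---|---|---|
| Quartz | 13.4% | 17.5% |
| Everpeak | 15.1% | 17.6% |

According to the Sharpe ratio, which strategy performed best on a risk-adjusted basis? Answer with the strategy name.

Everpeak

Quartz: Sharpe ratio = (13.4% − 4.3%) / 17.5% = 0.520
Everpeak: Sharpe ratio = (15.1% − 4.3%) / 17.6% = 0.614
Highest: Everpeak (0.614).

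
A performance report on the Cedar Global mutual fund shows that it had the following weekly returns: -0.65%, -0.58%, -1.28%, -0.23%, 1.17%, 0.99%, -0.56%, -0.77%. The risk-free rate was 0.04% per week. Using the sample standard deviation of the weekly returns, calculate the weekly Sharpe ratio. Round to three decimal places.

μ = (-0.65 − 0.58 − 1.28 − 0.23 + 1.17 + 0.99 − 0.56 − 0.77) / 8 = -1.910 / 8 = -0.2388%
Sample std dev = √[5.2497 / 7] = 0.8660%
Sharpe = (μ − rf) / σ = (-0.2388 − 0.04) / 0.8660 = -0.2788 / 0.8660 = -0.3219

-0.322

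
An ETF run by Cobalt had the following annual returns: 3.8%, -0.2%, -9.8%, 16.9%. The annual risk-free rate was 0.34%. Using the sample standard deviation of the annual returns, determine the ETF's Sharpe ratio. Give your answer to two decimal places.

μ = (3.8 − 0.2 − 9.8 + 16.9) / 4 = 10.70 / 4 = 2.6750%
Sample std dev = √[367.5075 / 3] = 11.0681%
Sharpe = (μ − rf) / σ = (2.6750 − 0.34) / 11.0681 = 2.3350 / 11.0681 = 0.2110

0.21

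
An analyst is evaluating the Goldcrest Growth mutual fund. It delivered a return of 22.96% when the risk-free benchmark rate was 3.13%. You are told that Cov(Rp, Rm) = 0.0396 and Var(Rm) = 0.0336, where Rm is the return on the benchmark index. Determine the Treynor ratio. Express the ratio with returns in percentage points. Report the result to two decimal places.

16.83

β = Cov / Var = 0.0396 / 0.0336 = 1.1786
Treynor = (Rp − Rf) / β = (22.96% − 3.13%) / 1.1786 = 19.83 / 1.1786 = 16.8250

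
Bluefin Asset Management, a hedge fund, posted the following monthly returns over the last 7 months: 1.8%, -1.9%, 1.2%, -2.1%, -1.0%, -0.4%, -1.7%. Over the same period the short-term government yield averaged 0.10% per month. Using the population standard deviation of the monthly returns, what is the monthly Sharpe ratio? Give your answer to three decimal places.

Mean return r̄ = -4.10 / 7 = -0.5857%
Σ(r − r̄)² = 14.3486; population σ = √(14.3486/7) = 1.4317%
Sharpe = (r̄ − rf) / σ = (-0.5857 − 0.1) / 1.4317 = -0.6857 / 1.4317 = -0.4789

-0.479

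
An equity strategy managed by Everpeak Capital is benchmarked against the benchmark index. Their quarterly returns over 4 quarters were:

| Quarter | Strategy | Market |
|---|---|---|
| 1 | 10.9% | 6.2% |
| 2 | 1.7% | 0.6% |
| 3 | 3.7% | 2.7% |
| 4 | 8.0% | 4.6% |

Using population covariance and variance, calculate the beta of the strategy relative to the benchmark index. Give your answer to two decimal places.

r̄p = 6.0750%,  r̄m = 3.5250%
Cov = Σ(rp − r̄p)(rm − r̄m) / 4 = 7.4331
Var(rm) = Σ(rm − r̄m)² / 4 = 4.3869
β = Cov / Var = 7.4331 / 4.3869 = 1.6944

1.69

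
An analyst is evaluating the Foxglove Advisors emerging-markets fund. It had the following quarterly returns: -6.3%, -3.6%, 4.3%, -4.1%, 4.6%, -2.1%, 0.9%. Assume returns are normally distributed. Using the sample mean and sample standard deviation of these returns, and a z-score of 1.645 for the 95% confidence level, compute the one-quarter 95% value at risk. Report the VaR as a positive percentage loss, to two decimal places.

7.90

r̄ = (-6.3 − 3.6 + 4.3 − 4.1 + 4.6 − 2.1 + 0.9) / 7 = -0.9000%
Σ(r − r̄)² = (-6.3 − (-0.9000))² + (-3.6 − (-0.9000))² + (4.3 − (-0.9000))² + … = 108.6600
sample σ = √(108.6600 / 6) = √18.1100 = 4.2556%
VaR = −(r̄ − z·σ) = −(-0.9000 − 1.645 × 4.2556) = −(-7.9005) = 7.9005%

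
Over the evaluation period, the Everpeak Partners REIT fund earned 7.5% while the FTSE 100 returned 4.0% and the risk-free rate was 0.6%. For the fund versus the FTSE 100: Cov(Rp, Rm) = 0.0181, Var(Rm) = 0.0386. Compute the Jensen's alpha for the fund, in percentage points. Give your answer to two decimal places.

β = Cov / Var = 0.0181 / 0.0386 = 0.4689
E[R] = Rf + β(Rm − Rf) = 0.6% + 0.4689 × (4.0% − 0.6%) = 2.1943%
α = Rp − E[R] = 7.5% − 2.1943% = 5.3057

5.31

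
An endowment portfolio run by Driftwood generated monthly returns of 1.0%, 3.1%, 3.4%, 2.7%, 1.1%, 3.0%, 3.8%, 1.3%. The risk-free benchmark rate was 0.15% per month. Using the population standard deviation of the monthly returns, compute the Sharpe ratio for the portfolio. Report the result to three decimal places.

2.175

r̄ = (1 + 3.1 + 3.4 + 2.7 + 1.1 + 3 + 3.8 + 1.3) / 8 = 19.40 / 8 = 2.4250%
Population std dev = √[8.7550 / 8] = 1.0461%
Sharpe = (r̄ − rf) / σ = (2.4250 − 0.15) / 1.0461 = 2.2750 / 1.0461 = 2.1747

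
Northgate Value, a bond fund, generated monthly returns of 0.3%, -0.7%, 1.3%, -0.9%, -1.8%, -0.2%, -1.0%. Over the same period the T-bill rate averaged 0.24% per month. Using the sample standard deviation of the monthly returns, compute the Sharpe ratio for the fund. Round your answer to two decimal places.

μ = (0.3 − 0.7 + 1.3 − 0.9 − 1.8 − 0.2 − 1) / 7 = -0.4286%
Σ(r − μ)² = 6.0743; sample σ = √(6.0743/6) = 1.0062%
Sharpe = (μ − rf) / σ = (-0.4286 − 0.24) / 1.0062 = -0.6686 / 1.0062 = -0.6645

-0.66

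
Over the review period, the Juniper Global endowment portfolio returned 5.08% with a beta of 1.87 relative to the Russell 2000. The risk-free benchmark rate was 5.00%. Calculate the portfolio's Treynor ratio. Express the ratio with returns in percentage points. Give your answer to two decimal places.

Treynor = (Rp − Rf) / β = (5.08% − 5.00%) / 1.87 = 0.08 / 1.87 = 0.0428

0.04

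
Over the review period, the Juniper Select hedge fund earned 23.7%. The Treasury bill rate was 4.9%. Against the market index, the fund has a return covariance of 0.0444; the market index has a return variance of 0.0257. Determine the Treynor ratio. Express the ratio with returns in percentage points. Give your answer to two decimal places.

β = Cov / Var = 0.0444 / 0.0257 = 1.7276
Treynor = (Rp − Rf) / β = (23.7% − 4.9%) / 1.7276 = 18.80 / 1.7276 = 10.8821

10.88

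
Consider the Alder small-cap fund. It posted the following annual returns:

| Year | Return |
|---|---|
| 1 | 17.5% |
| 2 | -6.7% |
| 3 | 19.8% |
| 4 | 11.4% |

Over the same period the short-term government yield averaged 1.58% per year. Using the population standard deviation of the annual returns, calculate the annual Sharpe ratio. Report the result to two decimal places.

0.86

r̄ = (17.5 − 6.7 + 19.8 + 11.4) / 4 = 42.00 / 4 = 10.5000%
Population std dev = √[432.1400 / 4] = 10.3940%
Sharpe = (r̄ − rf) / σ = (10.5000 − 1.58) / 10.3940 = 8.9200 / 10.3940 = 0.8582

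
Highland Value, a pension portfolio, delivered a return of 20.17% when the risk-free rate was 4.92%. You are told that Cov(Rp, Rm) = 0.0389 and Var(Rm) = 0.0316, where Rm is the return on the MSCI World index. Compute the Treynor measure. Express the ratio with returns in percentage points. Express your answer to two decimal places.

12.39

β = Cov / Var = 0.0389 / 0.0316 = 1.2310
Treynor = (Rp − Rf) / β = (20.17% − 4.92%) / 1.2310 = 15.25 / 1.2310 = 12.3883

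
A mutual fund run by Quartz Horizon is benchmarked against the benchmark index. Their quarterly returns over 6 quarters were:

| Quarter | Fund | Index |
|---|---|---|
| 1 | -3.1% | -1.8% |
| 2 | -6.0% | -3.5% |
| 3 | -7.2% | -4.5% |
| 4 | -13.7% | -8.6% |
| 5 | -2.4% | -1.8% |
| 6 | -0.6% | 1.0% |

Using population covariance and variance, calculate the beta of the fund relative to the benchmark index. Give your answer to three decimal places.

1.427

r̄p = -5.5000%,  r̄m = -3.2000%
Cov = Σ(rp − r̄p)(rm − r̄m) / 6 = 12.4867
Var(rm) = Σ(rm − r̄m)² / 6 = 8.7500
β = Cov / Var = 12.4867 / 8.7500 = 1.4271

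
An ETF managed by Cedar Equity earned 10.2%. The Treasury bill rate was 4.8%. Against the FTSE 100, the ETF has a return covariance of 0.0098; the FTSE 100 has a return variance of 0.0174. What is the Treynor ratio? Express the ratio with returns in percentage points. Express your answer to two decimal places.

β = Cov / Var = 0.0098 / 0.0174 = 0.5632
Treynor = (Rp − Rf) / β = (10.2% − 4.8%) / 0.5632 = 5.40 / 0.5632 = 9.5881

9.59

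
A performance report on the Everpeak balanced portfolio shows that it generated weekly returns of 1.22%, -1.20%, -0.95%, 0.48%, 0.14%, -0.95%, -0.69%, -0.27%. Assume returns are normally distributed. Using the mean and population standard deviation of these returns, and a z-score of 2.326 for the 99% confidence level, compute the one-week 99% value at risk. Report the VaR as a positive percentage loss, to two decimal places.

r̄ = (1.22 − 1.2 − 0.95 + 0.48 + 0.14 − 0.95 − 0.69 − 0.27) / 8 = -2.220 / 8 = -0.2775%
Σ(r − r̄)² = (1.22 − (-0.2775))² + (-1.2 − (-0.2775))² + (-0.95 − (-0.2775))² + … = 4.9164
σ = √[4.9164 / 8] = 0.7839%
VaR = −(r̄ − z·σ) = −(-0.2775 − 2.326 × 0.7839) = −(-2.1009) = 2.1009%

2.10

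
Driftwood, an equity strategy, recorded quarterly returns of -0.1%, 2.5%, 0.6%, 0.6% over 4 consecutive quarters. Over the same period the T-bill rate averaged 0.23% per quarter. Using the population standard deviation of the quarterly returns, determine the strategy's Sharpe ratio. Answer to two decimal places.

r̄ = (-0.1 + 2.5 + 0.6 + 0.6) / 4 = 3.60 / 4 = 0.9000%
Population std dev = √[3.7400 / 4] = 0.9670%
Sharpe = (r̄ − rf) / σ = (0.9000 − 0.23) / 0.9670 = 0.6700 / 0.9670 = 0.6929

0.69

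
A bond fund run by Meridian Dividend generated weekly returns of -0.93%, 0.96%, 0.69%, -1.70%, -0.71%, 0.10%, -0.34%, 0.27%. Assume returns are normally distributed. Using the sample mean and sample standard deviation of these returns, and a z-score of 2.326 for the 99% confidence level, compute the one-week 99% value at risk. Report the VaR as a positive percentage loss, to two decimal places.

2.27

r̄ = (-0.93 + 0.96 + 0.69 − 1.7 − 0.71 + 0.1 − 0.34 + 0.27) / 8 = -0.2075%
Sample σ = √[Σ(r − r̄)² / 7] = √[5.5108 / 7] = √0.7873 = 0.8873%
VaR = −(r̄ − z·σ) = −(-0.2075 − 2.326 × 0.8873) = −(-2.2714) = 2.2714%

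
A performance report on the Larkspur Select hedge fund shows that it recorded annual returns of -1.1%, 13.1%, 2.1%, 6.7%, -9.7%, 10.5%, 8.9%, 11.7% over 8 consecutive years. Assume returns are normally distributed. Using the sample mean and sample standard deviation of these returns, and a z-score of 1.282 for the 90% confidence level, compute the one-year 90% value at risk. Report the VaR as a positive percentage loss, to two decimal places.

4.65

μ = (-1.1 + 13.1 + 2.1 + 6.7 − 9.7 + 10.5 + 8.9 + 11.7) / 8 = 5.2750%
Σ(r − μ)² = (-1.1 − 5.2750)² + (13.1 − 5.2750)² + (2.1 − 5.2750)² + … = 419.9550
sample σ = √(419.9550 / 7) = √59.9936 = 7.7456%
VaR = −(μ − z·σ) = −(5.2750 − 1.282 × 7.7456) = −(-4.6549) = 4.6549%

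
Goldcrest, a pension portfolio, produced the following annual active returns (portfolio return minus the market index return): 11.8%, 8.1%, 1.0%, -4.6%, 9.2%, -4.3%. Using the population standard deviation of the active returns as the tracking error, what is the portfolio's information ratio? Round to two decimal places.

Mean return r̄ = 21.20 / 6 = 3.5333%
Population std dev = √[255.2333 / 6] = 6.5222%
IR = r̄ / tracking error = 3.5333 / 6.5222 = 0.5417

0.54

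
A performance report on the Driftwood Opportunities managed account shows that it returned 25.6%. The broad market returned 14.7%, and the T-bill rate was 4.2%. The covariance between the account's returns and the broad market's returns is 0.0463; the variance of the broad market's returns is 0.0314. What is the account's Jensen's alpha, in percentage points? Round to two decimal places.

β = Cov / Var = 0.0463 / 0.0314 = 1.4745
E[R] = Rf + β(Rm − Rf) = 4.2% + 1.4745 × (14.7% − 4.2%) = 19.6823%
α = Rp − E[R] = 25.6% − 19.6823% = 5.9177

5.92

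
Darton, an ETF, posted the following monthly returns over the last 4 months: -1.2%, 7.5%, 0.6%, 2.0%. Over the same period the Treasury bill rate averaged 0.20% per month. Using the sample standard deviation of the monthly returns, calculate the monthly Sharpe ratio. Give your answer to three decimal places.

Mean return r̄ = 8.90 / 4 = 2.2250%
Σ(r − r̄)² = 42.2475; sample σ = √(42.2475/3) = 3.7527%
Sharpe = (r̄ − rf) / σ = (2.2250 − 0.2) / 3.7527 = 2.0250 / 3.7527 = 0.5396

0.540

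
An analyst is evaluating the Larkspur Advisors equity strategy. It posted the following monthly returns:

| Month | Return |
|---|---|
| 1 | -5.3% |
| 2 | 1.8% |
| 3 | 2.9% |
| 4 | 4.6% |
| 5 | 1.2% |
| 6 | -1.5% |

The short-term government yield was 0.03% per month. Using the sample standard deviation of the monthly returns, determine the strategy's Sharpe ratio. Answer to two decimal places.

0.17

Mean return r̄ = 3.70 / 6 = 0.6167%
Sample σ = √[Σ(r − r̄)² / 5] = √[62.3083 / 5] = √12.4617 = 3.5301%
Sharpe = (r̄ − rf) / σ = (0.6167 − 0.03) / 3.5301 = 0.5867 / 3.5301 = 0.1662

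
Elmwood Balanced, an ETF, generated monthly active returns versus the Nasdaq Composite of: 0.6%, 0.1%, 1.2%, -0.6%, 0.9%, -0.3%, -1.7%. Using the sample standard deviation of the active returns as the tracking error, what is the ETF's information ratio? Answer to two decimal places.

0.03

r̄ = (0.6 + 0.1 + 1.2 − 0.6 + 0.9 − 0.3 − 1.7) / 7 = 0.20 / 7 = 0.0286%
Σ(r − r̄)² = 5.9543; sample σ = √(5.9543/6) = 0.9962%
IR = r̄ / tracking error = 0.0286 / 0.9962 = 0.0287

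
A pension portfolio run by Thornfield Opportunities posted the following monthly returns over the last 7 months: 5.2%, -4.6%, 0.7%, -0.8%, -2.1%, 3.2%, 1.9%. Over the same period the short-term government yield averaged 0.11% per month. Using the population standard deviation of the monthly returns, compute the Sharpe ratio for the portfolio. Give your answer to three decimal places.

0.127

r̄ = (5.2 − 4.6 + 0.7 − 0.8 − 2.1 + 3.2 + 1.9) / 7 = 3.50 / 7 = 0.5000%
Population std dev = √[65.8400 / 7] = 3.0669%
Sharpe = (r̄ − rf) / σ = (0.5000 − 0.11) / 3.0669 = 0.3900 / 3.0669 = 0.1272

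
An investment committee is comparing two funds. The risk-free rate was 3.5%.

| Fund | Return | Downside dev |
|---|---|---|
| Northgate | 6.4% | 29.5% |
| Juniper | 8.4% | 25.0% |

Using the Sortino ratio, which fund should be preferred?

Northgate: Sortino ratio = (6.4% − 3.5%) / 29.5% = 0.098
Juniper: Sortino ratio = (8.4% − 3.5%) / 25.0% = 0.196
Highest: Juniper (0.196).

Juniper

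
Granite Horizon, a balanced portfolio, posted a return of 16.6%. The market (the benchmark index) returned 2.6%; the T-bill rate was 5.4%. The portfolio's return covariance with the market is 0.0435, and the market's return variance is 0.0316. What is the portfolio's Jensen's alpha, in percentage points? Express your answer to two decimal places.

15.05

β = Cov / Var = 0.0435 / 0.0316 = 1.3766
E[R] = Rf + β(Rm − Rf) = 5.4% + 1.3766 × (2.6% − 5.4%) = 1.5455%
α = Rp − E[R] = 16.6% − 1.5455% = 15.0545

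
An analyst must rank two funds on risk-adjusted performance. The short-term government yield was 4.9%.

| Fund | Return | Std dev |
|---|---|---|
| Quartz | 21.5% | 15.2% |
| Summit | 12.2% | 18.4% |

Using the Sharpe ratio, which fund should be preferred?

Quartz

Quartz: Sharpe ratio = (21.5% − 4.9%) / 15.2% = 1.092
Summit: Sharpe ratio = (12.2% − 4.9%) / 18.4% = 0.397
Highest: Quartz (1.092).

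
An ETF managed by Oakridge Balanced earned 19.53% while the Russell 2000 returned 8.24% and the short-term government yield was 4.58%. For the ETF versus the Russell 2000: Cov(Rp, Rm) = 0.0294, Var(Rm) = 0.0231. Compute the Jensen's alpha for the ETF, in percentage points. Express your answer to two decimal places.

10.29

β = Cov / Var = 0.0294 / 0.0231 = 1.2727
E[R] = Rf + β(Rm − Rf) = 4.58% + 1.2727 × (8.24% − 4.58%) = 9.2381%
α = Rp − E[R] = 19.53% − 9.2381% = 10.2919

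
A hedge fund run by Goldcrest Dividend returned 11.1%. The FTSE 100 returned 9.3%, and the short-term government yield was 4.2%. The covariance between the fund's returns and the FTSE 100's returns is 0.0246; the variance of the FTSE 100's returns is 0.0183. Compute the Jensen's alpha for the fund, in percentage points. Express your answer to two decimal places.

0.04

β = Cov / Var = 0.0246 / 0.0183 = 1.3443
E[R] = Rf + β(Rm − Rf) = 4.2% + 1.3443 × (9.3% − 4.2%) = 11.0559%
α = Rp − E[R] = 11.1% − 11.0559% = 0.0441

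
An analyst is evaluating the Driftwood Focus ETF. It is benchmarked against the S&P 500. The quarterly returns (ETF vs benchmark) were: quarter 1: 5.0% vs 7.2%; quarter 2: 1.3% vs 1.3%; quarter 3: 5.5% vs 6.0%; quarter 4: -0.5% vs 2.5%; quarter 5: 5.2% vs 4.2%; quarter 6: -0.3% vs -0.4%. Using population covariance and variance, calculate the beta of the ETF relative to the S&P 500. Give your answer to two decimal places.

r̄p = 2.7000%,  r̄m = 3.4667%
Cov = Σ(rp − r̄p)(rm − r̄m) / 6 = 5.8733
Var(rm) = Σ(rm − r̄m)² / 6 = 6.9122
β = Cov / Var = 5.8733 / 6.9122 = 0.8497

0.85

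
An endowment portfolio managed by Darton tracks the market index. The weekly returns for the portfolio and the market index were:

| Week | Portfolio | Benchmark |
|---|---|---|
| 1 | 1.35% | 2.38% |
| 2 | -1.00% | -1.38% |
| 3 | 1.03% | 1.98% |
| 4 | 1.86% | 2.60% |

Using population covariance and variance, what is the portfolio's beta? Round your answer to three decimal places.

r̄p = 0.8100%,  r̄m = 1.3950%
Cov = Σ(rp − r̄p)(rm − r̄m) / 4 = 1.7372
Var(rm) = Σ(rm − r̄m)² / 4 = 2.6163
β = Cov / Var = 1.7372 / 2.6163 = 0.6640

0.664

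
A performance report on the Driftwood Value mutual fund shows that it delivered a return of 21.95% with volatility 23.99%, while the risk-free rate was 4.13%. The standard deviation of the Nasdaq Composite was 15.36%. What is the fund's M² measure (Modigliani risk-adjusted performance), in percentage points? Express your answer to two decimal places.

Sharpe = (Rp − Rf) / σp = (21.95% − 4.13%) / 23.99% = 0.7428
M² = Rf + Sharpe × σm = 4.13% + 0.7428 × 15.36% = 15.5394%

15.54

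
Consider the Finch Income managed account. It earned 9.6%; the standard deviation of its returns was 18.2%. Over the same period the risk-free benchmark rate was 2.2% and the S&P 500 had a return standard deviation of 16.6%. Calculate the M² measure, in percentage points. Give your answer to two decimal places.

8.95

Sharpe = (Rp − Rf) / σp = (9.6% − 2.2%) / 18.2% = 0.4066
M² = Rf + Sharpe × σm = 2.2% + 0.4066 × 16.6% = 8.9496%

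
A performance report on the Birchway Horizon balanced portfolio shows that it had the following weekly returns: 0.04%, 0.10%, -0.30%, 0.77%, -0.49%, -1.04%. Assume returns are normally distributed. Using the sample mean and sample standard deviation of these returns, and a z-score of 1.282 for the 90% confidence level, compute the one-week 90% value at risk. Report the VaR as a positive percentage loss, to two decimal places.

μ = (0.04 + 0.1 − 0.3 + 0.77 − 0.49 − 1.04) / 6 = -0.1533%
Sample σ = √[Σ(r − μ)² / 5] = √[1.8751 / 5] = √0.3750 = 0.6124%
VaR = −(μ − z·σ) = −(-0.1533 − 1.282 × 0.6124) = −(-0.9384) = 0.9384%

0.94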